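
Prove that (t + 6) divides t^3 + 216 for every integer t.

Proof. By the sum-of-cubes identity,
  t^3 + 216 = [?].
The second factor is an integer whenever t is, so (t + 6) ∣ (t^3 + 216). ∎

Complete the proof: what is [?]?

(t + 6)(t^2 - 6t + 36)

a^3 + b^3 = (a + b)(a^2 - ab + b^2). With a = t, b = 6:
t^3 + 216 = (t + 6)(t^2 - 6t + 36).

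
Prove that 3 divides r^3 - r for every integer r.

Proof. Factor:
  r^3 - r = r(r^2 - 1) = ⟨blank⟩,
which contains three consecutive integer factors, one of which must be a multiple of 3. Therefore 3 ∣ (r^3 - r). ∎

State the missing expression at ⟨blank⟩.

(r - 1)r(r + 1)

r(r^2 - 1) = r(r - 1)(r + 1) = (r - 1)r(r + 1).
These three factors are consecutive integers, so their product is divisible by 3.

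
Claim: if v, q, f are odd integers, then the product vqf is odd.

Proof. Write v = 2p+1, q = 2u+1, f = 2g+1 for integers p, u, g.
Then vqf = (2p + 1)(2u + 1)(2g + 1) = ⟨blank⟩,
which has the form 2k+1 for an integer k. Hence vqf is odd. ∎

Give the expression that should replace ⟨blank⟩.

Expanding: (2p + 1)(2u + 1)(2g + 1) = 8gpu + 4gp + 4gu + 2g + 4pu + 2p + 2u + 1.
Every term except the constant is even, so this is 2(4gpu + 2gp + 2gu + g + 2pu + p + u) + 1,
and 4gpu + 2gp + 2gu + g + 2pu + p + u ∈ ℤ gives the required form.

2(4gpu + 2gp + 2gu + g + 2pu + p + u) + 1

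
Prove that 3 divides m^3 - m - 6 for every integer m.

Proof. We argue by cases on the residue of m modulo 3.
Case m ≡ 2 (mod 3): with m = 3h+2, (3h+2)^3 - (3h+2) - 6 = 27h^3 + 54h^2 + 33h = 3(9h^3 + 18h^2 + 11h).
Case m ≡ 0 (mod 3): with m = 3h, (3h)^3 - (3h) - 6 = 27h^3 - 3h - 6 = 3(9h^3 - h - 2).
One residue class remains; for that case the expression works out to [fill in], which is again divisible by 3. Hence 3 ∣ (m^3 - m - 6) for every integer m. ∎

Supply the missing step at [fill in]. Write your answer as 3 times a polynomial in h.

3(9h^3 + 9h^2 + 2h - 2)

The residues treated are {2, 0}, so the missing case is m ≡ 1 (mod 3); write m = 3h+1.
Then (3h+1)^3 - (3h+1) - 6 = 27h^3 + 27h^2 + 6h - 6 = 3(9h^3 + 9h^2 + 2h - 2).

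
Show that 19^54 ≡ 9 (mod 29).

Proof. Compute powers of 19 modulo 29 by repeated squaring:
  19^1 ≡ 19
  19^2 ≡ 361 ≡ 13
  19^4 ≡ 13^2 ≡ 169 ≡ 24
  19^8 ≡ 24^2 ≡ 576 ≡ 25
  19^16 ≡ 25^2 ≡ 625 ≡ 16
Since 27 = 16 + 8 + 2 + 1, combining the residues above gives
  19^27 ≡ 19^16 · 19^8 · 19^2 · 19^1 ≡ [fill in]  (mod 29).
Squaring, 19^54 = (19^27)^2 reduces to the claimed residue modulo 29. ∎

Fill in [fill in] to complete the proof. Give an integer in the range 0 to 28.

19^16 · 19^8 · 19^2 · 19^1 ≡ 16 · 25 · 13 · 19 = 98800.
98800 mod 29 = 26, so 19^27 ≡ 26 (mod 29).

26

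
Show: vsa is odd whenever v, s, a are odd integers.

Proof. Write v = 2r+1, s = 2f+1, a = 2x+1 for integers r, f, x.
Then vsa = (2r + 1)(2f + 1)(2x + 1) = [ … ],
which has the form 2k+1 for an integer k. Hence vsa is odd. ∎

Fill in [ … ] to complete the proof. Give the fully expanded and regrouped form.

Expanding: (2r + 1)(2f + 1)(2x + 1) = 8frx + 4fr + 4fx + 2f + 4rx + 2r + 2x + 1.
Every term except the constant is even, so this is 2(4frx + 2fr + 2fx + f + 2rx + r + x) + 1,
and 4frx + 2fr + 2fx + f + 2rx + r + x ∈ ℤ gives the required form.

2(4frx + 2fr + 2fx + f + 2rx + r + x) + 1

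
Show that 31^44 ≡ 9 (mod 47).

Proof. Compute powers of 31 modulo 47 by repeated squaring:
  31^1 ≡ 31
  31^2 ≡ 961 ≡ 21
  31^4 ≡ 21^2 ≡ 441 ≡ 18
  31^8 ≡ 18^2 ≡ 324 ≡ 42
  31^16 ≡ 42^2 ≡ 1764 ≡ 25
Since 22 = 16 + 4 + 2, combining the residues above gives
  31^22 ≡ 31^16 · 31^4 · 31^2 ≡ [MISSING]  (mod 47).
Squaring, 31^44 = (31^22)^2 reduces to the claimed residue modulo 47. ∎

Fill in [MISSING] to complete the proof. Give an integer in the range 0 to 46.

Multiply the listed residues: 25 · 18 · 21 = 450 → 9450.
Reducing modulo 47: 9450 = 201·47 + 3, so 31^22 ≡ 3.

3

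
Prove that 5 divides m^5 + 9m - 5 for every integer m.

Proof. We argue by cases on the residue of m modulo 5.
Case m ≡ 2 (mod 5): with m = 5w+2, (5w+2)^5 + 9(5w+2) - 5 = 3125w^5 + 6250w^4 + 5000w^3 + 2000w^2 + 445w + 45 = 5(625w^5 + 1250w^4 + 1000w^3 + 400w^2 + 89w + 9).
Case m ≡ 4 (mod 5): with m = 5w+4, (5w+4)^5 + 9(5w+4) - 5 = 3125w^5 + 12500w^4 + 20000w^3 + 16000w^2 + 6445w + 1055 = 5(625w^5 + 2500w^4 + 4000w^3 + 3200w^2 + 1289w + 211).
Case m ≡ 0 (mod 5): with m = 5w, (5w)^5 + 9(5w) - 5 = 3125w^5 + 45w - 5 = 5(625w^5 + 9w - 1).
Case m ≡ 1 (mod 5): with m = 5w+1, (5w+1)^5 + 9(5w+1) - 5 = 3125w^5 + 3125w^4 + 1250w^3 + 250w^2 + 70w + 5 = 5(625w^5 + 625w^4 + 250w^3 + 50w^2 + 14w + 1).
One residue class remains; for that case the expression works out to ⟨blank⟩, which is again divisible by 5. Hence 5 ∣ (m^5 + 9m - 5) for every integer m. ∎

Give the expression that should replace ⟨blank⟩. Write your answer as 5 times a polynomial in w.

5(625w^5 + 1875w^4 + 2250w^3 + 1350w^2 + 414w + 53)

Only m ≡ 3 (mod 5) is unaccounted for. Put m = 5w+3:
(5w+3)^5 + 9(5w+3) - 5 expands to 3125w^5 + 9375w^4 + 11250w^3 + 6750w^2 + 2070w + 265,
and factoring out 5 leaves 5(625w^5 + 1875w^4 + 2250w^3 + 1350w^2 + 414w + 53).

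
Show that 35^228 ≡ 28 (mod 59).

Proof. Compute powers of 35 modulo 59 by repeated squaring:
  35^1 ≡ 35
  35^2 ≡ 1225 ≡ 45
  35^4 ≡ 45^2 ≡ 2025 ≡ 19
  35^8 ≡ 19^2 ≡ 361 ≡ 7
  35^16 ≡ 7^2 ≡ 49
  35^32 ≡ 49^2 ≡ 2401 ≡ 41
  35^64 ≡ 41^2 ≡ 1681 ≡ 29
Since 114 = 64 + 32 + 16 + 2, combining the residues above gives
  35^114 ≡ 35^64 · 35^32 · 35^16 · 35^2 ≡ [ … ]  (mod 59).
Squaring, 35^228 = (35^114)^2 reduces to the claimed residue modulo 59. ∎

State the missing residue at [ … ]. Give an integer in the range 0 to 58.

Multiply the listed residues: 29 · 41 · 49 · 45 = 1189 → 58261 → 2621745.
Reducing modulo 59: 2621745 = 44436·59 + 21, so 35^114 ≡ 21.

21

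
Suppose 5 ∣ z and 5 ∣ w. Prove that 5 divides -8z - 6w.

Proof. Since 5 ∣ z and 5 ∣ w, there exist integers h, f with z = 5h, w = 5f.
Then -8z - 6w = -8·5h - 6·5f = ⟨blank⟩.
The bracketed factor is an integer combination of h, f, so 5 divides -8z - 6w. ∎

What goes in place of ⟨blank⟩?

Pull the common 5 out of every term: -8·5h - 6·5f = 5(-6f - 8h).
-6f - 8h is an integer, which exhibits the divisibility.

5(-6f - 8h)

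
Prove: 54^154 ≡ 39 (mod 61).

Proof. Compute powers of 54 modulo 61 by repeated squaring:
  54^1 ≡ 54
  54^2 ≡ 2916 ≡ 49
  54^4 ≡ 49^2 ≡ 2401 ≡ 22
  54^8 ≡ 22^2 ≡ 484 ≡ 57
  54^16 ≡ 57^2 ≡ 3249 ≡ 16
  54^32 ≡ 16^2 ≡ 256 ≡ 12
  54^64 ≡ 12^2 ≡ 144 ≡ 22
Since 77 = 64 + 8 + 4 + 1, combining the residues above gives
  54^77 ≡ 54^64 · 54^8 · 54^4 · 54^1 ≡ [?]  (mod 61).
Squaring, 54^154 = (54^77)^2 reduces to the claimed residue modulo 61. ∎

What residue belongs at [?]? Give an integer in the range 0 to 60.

54^64 · 54^8 · 54^4 · 54^1 ≡ 22 · 57 · 22 · 54 = 1489752.
1489752 mod 61 = 10, so 54^77 ≡ 10 (mod 61).

10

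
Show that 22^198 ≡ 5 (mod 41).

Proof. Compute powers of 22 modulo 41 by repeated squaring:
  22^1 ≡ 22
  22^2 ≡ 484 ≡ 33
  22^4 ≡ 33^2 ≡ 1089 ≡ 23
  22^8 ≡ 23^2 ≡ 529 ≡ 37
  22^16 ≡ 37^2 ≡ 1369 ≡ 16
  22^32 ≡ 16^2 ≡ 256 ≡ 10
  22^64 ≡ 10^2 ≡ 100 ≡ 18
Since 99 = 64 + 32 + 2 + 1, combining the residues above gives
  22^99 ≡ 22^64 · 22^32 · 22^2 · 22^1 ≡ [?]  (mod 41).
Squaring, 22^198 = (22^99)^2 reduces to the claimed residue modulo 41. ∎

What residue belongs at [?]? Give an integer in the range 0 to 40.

13

22^64 · 22^32 · 22^2 · 22^1 ≡ 18 · 10 · 33 · 22 = 130680.
130680 mod 41 = 13, so 22^99 ≡ 13 (mod 41).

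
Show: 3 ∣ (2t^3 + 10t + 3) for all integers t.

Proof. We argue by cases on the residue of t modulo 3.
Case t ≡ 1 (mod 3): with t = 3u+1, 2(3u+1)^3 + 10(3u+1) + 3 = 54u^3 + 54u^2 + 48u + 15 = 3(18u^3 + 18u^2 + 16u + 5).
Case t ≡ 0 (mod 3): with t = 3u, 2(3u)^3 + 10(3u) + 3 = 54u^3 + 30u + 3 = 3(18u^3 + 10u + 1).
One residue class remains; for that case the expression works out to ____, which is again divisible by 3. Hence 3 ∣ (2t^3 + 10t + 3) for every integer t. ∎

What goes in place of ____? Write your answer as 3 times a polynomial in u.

3(18u^3 + 36u^2 + 34u + 13)

The residues treated are {1, 0}, so the missing case is t ≡ 2 (mod 3); write t = 3u+2.
Then 2(3u+2)^3 + 10(3u+2) + 3 = 54u^3 + 108u^2 + 102u + 39 = 3(18u^3 + 36u^2 + 34u + 13).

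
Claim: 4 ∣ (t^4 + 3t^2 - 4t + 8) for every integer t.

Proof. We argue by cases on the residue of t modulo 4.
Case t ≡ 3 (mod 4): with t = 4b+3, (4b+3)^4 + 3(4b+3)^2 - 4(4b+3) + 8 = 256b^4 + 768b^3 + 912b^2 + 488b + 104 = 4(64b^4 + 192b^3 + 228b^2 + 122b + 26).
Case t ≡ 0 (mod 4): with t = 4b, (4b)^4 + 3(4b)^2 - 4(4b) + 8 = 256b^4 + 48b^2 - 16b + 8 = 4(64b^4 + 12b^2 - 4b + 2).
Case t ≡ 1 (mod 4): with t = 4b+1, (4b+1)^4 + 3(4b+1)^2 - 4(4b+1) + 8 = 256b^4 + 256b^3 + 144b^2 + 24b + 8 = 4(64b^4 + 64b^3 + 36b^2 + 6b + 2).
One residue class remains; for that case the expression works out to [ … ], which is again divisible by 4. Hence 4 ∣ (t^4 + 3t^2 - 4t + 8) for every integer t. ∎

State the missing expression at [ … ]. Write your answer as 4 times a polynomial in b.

4(64b^4 + 128b^3 + 108b^2 + 40b + 7)

Only t ≡ 2 (mod 4) is unaccounted for. Put t = 4b+2:
(4b+2)^4 + 3(4b+2)^2 - 4(4b+2) + 8 expands to 256b^4 + 512b^3 + 432b^2 + 160b + 28,
and factoring out 4 leaves 4(64b^4 + 128b^3 + 108b^2 + 40b + 7).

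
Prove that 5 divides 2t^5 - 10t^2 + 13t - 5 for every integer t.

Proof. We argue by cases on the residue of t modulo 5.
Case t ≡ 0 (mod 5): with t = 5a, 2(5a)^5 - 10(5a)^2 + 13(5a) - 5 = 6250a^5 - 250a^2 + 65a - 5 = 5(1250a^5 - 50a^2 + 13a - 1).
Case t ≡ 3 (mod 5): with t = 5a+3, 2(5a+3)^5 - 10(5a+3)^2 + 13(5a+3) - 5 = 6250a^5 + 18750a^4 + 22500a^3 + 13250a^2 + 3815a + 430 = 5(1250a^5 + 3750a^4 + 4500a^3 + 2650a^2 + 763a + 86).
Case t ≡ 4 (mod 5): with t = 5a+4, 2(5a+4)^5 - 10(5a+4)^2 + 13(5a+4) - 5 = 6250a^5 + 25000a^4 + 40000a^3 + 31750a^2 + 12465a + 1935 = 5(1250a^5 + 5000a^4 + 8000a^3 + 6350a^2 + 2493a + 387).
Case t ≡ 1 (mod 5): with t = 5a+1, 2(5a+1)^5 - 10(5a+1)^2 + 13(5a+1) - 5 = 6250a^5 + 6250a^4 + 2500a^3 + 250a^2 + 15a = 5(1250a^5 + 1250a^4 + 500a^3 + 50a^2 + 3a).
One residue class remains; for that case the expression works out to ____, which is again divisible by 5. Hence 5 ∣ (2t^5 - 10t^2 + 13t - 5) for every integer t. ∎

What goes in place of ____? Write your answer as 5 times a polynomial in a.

5(1250a^5 + 2500a^4 + 2000a^3 + 750a^2 + 133a + 9)

Only t ≡ 2 (mod 5) is unaccounted for. Put t = 5a+2:
2(5a+2)^5 - 10(5a+2)^2 + 13(5a+2) - 5 expands to 6250a^5 + 12500a^4 + 10000a^3 + 3750a^2 + 665a + 45,
and factoring out 5 leaves 5(1250a^5 + 2500a^4 + 2000a^3 + 750a^2 + 133a + 9).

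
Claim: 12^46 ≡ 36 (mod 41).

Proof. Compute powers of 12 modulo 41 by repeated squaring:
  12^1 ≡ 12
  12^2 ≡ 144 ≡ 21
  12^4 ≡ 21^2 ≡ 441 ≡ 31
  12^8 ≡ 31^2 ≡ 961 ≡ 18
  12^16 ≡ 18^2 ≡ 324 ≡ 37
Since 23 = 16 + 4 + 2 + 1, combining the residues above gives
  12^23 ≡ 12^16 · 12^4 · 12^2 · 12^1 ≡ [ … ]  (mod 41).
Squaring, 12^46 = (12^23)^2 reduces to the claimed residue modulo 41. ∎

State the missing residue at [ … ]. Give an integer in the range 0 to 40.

12^16 · 12^4 · 12^2 · 12^1 ≡ 37 · 31 · 21 · 12 = 289044.
289044 mod 41 = 35, so 12^23 ≡ 35 (mod 41).

35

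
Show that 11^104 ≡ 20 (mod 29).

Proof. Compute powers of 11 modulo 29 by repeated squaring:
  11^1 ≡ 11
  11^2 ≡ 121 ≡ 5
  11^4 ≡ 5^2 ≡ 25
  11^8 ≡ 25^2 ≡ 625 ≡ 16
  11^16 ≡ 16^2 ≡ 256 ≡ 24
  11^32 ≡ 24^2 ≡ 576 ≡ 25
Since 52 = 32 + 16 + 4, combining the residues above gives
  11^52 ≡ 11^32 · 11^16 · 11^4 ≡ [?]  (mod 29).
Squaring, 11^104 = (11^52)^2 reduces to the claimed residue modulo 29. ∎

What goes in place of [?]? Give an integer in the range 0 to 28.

7

Multiply the listed residues: 25 · 24 · 25 = 600 → 15000.
Reducing modulo 29: 15000 = 517·29 + 7, so 11^52 ≡ 7.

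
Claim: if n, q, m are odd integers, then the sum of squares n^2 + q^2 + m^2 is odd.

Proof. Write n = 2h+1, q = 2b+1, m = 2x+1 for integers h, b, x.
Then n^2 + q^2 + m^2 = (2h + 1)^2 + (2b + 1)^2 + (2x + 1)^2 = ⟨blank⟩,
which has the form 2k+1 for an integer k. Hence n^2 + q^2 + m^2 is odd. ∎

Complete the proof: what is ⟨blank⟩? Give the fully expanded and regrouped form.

2(2b^2 + 2b + 2h^2 + 2h + 2x^2 + 2x + 1) + 1

Expanding: (2h + 1)^2 + (2b + 1)^2 + (2x + 1)^2 = 4b^2 + 4b + 4h^2 + 4h + 4x^2 + 4x + 3.
Every term except the constant is even, so this is 2(2b^2 + 2b + 2h^2 + 2h + 2x^2 + 2x + 1) + 1,
and 2b^2 + 2b + 2h^2 + 2h + 2x^2 + 2x + 1 ∈ ℤ gives the required form.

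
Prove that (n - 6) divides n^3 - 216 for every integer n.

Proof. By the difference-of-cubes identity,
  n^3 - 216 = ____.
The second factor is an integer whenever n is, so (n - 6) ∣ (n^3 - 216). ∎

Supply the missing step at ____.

a^3 - b^3 = (a - b)(a^2 + ab + b^2). With a = n, b = 6:
n^3 - 216 = (n - 6)(n^2 + 6n + 36).

(n - 6)(n^2 + 6n + 36)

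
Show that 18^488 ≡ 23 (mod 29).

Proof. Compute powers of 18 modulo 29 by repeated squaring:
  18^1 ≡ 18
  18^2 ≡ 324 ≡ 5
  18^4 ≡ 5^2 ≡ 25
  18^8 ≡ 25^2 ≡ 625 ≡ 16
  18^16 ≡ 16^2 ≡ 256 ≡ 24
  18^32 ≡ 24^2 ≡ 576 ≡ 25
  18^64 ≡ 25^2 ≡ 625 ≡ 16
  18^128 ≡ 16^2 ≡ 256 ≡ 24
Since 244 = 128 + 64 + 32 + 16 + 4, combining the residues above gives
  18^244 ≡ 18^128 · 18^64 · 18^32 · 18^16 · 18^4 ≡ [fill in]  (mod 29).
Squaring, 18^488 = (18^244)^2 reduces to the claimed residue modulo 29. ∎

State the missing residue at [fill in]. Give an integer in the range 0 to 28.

Multiply the listed residues: 24 · 16 · 25 · 24 · 25 = 384 → 9600 → 230400 → 5760000.
Reducing modulo 29: 5760000 = 198620·29 + 20, so 18^244 ≡ 20.

20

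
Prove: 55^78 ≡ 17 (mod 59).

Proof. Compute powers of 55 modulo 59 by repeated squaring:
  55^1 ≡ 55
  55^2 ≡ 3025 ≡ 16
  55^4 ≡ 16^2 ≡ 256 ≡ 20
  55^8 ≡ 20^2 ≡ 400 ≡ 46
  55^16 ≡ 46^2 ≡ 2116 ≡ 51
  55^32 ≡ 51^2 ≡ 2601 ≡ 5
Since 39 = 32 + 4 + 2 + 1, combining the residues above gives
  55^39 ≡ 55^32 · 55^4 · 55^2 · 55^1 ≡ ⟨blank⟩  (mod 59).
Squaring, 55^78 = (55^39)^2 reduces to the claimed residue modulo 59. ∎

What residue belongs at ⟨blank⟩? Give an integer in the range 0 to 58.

31

Multiply the listed residues: 5 · 20 · 16 · 55 = 100 → 1600 → 88000.
Reducing modulo 59: 88000 = 1491·59 + 31, so 55^39 ≡ 31.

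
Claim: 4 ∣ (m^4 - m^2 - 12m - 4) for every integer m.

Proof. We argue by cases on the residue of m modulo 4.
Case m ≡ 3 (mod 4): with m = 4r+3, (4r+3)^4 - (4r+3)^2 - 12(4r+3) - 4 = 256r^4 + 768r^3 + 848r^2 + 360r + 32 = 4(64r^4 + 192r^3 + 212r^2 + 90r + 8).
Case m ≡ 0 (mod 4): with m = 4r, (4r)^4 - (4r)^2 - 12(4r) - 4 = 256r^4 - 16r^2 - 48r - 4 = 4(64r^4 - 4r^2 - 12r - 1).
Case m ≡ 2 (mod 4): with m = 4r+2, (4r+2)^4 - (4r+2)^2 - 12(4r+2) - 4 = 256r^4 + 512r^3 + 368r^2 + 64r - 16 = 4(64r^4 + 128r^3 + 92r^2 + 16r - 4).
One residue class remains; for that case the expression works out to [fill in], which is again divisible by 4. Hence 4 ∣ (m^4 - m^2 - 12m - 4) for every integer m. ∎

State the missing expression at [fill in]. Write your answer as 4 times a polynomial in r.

4(64r^4 + 64r^3 + 20r^2 - 10r - 4)

Only m ≡ 1 (mod 4) is unaccounted for. Put m = 4r+1:
(4r+1)^4 - (4r+1)^2 - 12(4r+1) - 4 expands to 256r^4 + 256r^3 + 80r^2 - 40r - 16,
and factoring out 4 leaves 4(64r^4 + 64r^3 + 20r^2 - 10r - 4).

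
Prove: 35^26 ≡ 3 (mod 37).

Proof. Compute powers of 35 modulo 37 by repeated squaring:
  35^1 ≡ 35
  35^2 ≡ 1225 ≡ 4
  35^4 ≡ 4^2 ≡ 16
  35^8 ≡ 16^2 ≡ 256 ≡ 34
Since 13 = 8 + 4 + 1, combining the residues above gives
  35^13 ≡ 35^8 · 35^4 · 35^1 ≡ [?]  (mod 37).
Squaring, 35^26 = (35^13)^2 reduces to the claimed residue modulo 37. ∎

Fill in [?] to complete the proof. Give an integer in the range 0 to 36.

22

35^8 · 35^4 · 35^1 ≡ 34 · 16 · 35 = 19040.
19040 mod 37 = 22, so 35^13 ≡ 22 (mod 37).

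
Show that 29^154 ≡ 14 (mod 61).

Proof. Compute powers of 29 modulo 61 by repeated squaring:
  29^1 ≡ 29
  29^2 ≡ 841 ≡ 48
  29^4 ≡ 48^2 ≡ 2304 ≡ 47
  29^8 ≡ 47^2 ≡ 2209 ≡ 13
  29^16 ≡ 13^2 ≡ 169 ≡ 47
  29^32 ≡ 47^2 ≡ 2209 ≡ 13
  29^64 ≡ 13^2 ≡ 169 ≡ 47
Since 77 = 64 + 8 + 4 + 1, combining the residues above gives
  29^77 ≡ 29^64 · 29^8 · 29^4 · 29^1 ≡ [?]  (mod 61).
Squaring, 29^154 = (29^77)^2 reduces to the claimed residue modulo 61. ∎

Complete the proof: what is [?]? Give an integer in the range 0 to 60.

Multiply the listed residues: 47 · 13 · 47 · 29 = 611 → 28717 → 832793.
Reducing modulo 61: 832793 = 13652·61 + 21, so 29^77 ≡ 21.

21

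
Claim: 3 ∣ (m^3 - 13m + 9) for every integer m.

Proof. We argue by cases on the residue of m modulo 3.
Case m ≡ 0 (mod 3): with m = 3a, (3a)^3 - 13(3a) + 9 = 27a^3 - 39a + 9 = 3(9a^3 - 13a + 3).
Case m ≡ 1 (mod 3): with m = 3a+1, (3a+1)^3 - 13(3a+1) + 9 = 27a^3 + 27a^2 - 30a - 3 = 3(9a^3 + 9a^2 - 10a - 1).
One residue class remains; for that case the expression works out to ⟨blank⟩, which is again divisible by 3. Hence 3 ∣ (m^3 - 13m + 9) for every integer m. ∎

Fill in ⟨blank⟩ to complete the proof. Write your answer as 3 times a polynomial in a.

Only m ≡ 2 (mod 3) is unaccounted for. Put m = 3a+2:
(3a+2)^3 - 13(3a+2) + 9 expands to 27a^3 + 54a^2 - 3a - 9,
and factoring out 3 leaves 3(9a^3 + 18a^2 - a - 3).

3(9a^3 + 18a^2 - a - 3)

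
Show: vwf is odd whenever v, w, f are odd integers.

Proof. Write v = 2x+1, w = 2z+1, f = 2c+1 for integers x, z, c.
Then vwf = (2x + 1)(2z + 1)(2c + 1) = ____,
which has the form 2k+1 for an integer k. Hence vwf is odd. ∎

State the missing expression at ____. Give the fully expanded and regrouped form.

(2x + 1)(2z + 1)(2c + 1) = 8cxz + 4cx + 4cz + 2c + 4xz + 2x + 2z + 1
= 2(4cxz + 2cx + 2cz + c + 2xz + x + z) + 1.
Since 4cxz + 2cx + 2cz + c + 2xz + x + z is an integer, the product is of the form 2k+1 for an integer k.

2(4cxz + 2cx + 2cz + c + 2xz + x + z) + 1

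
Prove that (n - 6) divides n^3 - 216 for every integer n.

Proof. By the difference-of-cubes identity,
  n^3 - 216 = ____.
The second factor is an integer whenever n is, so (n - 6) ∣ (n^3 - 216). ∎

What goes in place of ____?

(n - 6)(n^2 + 6n + 36)

a^3 - b^3 = (a - b)(a^2 + ab + b^2). With a = n, b = 6:
n^3 - 216 = (n - 6)(n^2 + 6n + 36).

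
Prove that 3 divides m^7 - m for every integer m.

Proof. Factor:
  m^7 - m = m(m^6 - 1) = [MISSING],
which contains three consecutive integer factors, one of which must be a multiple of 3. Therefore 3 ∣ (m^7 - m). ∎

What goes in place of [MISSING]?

(m - 1)m(m + 1)(m^4 + m^2 + 1)

m^6 - 1 = (m^2 - 1)(m^4 + m^2 + 1), and m^2 - 1 = (m-1)(m+1).
So m(m^6 - 1) = (m - 1)m(m + 1)(m^4 + m^2 + 1).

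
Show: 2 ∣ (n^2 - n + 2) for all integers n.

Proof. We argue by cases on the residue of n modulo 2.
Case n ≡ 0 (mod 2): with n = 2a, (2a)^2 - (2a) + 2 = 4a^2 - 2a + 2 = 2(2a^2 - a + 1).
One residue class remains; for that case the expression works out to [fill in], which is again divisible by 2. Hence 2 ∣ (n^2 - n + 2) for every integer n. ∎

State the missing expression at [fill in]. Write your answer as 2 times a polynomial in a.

The residues treated are {0}, so the missing case is n ≡ 1 (mod 2); write n = 2a+1.
Then (2a+1)^2 - (2a+1) + 2 = 4a^2 + 2a + 2 = 2(2a^2 + a + 1).

2(2a^2 + a + 1)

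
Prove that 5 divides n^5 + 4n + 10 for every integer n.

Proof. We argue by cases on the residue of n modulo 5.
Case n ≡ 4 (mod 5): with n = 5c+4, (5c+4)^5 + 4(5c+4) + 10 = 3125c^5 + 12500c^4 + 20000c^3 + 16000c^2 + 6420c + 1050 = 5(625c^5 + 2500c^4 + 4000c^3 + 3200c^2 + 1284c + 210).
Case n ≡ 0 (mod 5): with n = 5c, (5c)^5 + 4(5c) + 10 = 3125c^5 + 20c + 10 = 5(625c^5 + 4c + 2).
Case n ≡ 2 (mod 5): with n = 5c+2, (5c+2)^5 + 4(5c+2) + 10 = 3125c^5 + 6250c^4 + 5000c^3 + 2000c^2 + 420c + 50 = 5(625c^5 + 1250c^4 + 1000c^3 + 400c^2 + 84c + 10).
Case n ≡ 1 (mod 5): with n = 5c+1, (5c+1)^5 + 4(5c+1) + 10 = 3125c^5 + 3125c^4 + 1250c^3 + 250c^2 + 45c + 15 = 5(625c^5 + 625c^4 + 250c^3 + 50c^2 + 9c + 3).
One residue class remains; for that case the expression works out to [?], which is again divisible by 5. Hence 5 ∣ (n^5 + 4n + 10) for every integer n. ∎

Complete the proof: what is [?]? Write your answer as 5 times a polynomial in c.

The residues treated are {4, 0, 2, 1}, so the missing case is n ≡ 3 (mod 5); write n = 5c+3.
Then (5c+3)^5 + 4(5c+3) + 10 = 3125c^5 + 9375c^4 + 11250c^3 + 6750c^2 + 2045c + 265 = 5(625c^5 + 1875c^4 + 2250c^3 + 1350c^2 + 409c + 53).

5(625c^5 + 1875c^4 + 2250c^3 + 1350c^2 + 409c + 53)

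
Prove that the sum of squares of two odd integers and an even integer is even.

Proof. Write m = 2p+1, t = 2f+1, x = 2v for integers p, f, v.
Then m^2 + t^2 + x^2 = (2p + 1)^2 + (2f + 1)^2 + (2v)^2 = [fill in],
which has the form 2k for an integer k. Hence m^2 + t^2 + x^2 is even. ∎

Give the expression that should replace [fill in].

2(2f^2 + 2f + 2p^2 + 2p + 2v^2 + 1)

Expanding: (2p + 1)^2 + (2f + 1)^2 + (2v)^2 = 4f^2 + 4f + 4p^2 + 4p + 4v^2 + 2.
Every term is even; pulling out the factor of 2 gives 2(2f^2 + 2f + 2p^2 + 2p + 2v^2 + 1).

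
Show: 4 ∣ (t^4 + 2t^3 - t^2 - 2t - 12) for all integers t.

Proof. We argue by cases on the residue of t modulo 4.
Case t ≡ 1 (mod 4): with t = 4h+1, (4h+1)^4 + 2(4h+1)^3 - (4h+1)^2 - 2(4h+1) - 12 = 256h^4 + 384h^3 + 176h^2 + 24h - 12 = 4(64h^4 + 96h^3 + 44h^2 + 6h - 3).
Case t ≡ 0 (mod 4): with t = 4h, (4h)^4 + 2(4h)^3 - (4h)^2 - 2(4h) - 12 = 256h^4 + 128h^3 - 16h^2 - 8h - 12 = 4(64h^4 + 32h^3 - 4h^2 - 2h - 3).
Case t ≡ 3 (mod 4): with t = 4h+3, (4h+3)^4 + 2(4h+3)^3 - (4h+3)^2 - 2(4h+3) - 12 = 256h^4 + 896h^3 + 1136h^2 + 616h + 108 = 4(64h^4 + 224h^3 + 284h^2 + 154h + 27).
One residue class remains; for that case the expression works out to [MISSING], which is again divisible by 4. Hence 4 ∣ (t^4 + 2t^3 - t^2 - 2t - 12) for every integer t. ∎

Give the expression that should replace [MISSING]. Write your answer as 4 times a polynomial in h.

The residues treated are {1, 0, 3}, so the missing case is t ≡ 2 (mod 4); write t = 4h+2.
Then (4h+2)^4 + 2(4h+2)^3 - (4h+2)^2 - 2(4h+2) - 12 = 256h^4 + 640h^3 + 560h^2 + 200h + 12 = 4(64h^4 + 160h^3 + 140h^2 + 50h + 3).

4(64h^4 + 160h^3 + 140h^2 + 50h + 3)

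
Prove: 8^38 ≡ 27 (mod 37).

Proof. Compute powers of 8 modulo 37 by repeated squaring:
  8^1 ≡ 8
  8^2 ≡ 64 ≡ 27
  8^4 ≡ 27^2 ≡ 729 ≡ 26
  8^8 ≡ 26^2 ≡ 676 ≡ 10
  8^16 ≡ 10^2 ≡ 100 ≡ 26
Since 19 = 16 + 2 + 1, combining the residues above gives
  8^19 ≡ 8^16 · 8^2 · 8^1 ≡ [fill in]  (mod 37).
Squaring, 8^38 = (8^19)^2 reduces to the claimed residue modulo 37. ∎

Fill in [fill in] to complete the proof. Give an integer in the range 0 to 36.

29

Multiply the listed residues: 26 · 27 · 8 = 702 → 5616.
Reducing modulo 37: 5616 = 151·37 + 29, so 8^19 ≡ 29.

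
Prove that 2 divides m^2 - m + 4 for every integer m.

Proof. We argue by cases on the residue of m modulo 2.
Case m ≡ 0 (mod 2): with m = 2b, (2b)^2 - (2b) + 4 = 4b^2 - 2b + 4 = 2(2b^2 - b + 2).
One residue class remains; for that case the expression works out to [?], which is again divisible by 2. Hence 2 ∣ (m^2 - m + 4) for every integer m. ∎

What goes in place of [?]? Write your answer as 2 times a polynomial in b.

2(2b^2 + b + 2)

The residues treated are {0}, so the missing case is m ≡ 1 (mod 2); write m = 2b+1.
Then (2b+1)^2 - (2b+1) + 4 = 4b^2 + 2b + 4 = 2(2b^2 + b + 2).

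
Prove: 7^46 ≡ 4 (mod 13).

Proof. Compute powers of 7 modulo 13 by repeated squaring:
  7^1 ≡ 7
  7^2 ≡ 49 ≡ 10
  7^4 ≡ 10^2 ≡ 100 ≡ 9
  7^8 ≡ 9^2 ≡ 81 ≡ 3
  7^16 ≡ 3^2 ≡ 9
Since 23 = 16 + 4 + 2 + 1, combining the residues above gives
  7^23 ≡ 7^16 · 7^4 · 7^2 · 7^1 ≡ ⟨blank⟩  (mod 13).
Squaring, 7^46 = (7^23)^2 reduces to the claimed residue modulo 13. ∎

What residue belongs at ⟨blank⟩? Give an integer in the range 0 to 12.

2

7^16 · 7^4 · 7^2 · 7^1 ≡ 9 · 9 · 10 · 7 = 5670.
5670 mod 13 = 2, so 7^23 ≡ 2 (mod 13).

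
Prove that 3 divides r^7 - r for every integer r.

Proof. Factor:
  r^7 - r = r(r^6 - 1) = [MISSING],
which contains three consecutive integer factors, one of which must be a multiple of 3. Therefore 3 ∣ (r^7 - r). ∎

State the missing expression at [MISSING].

r^6 - 1 = (r^2 - 1)(r^4 + r^2 + 1), and r^2 - 1 = (r-1)(r+1).
So r(r^6 - 1) = (r - 1)r(r + 1)(r^4 + r^2 + 1).

(r - 1)r(r + 1)(r^4 + r^2 + 1)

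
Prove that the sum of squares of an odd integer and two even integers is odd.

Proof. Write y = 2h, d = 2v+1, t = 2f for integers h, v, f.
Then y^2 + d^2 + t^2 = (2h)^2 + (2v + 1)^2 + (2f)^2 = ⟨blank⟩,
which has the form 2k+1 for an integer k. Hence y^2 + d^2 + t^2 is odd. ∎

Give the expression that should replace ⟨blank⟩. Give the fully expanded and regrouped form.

(2h)^2 + (2v + 1)^2 + (2f)^2 = 4f^2 + 4h^2 + 4v^2 + 4v + 1
= 2(2f^2 + 2h^2 + 2v^2 + 2v) + 1.
Since 2f^2 + 2h^2 + 2v^2 + 2v is an integer, the sum of squares is of the form 2k+1 for an integer k.

2(2f^2 + 2h^2 + 2v^2 + 2v) + 1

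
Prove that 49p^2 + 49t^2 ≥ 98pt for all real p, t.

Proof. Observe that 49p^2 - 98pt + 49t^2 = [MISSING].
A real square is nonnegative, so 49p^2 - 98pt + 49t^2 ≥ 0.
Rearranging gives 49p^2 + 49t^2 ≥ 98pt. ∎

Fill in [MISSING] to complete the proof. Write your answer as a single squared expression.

The leading and trailing coefficients are 7^2 and 7^2, and 98 = 2·7·7, so the trinomial is (7p - 7t)^2.
Hence 49p^2 - 98pt + 49t^2 ≥ 0.

(7p - 7t)^2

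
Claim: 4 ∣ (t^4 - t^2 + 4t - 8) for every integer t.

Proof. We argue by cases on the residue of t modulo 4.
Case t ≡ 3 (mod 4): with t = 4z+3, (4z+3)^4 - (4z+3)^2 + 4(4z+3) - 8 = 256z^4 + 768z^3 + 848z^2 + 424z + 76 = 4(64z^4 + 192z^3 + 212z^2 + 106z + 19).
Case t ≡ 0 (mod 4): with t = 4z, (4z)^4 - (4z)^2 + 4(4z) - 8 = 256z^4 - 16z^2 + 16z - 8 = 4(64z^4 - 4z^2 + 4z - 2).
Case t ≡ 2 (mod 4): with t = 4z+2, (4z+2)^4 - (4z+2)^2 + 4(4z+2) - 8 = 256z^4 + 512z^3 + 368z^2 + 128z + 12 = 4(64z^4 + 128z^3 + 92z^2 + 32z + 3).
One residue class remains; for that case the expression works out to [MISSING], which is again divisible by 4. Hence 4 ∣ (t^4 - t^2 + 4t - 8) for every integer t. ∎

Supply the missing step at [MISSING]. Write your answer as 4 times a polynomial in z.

Only t ≡ 1 (mod 4) is unaccounted for. Put t = 4z+1:
(4z+1)^4 - (4z+1)^2 + 4(4z+1) - 8 expands to 256z^4 + 256z^3 + 80z^2 + 24z - 4,
and factoring out 4 leaves 4(64z^4 + 64z^3 + 20z^2 + 6z - 1).

4(64z^4 + 64z^3 + 20z^2 + 6z - 1)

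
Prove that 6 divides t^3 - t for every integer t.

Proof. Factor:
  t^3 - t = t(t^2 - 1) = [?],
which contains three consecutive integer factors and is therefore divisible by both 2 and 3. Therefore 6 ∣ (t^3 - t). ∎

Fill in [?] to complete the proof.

t(t^2 - 1) = t(t - 1)(t + 1) = (t - 1)t(t + 1).
These three factors are consecutive integers, so their product is divisible by 6.

(t - 1)t(t + 1)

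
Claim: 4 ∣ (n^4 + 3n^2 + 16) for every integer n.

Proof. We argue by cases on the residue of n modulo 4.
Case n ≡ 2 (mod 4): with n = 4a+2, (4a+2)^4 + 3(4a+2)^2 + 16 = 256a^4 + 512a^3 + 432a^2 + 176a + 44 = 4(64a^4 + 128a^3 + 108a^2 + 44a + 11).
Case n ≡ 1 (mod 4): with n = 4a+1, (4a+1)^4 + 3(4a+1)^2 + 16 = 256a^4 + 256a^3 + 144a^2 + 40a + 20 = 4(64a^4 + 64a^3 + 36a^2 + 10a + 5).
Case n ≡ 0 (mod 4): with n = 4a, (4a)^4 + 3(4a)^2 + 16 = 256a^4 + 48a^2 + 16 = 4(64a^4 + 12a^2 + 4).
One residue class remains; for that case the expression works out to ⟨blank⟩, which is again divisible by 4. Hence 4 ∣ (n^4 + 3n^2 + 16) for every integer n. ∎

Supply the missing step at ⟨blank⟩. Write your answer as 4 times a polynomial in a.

4(64a^4 + 192a^3 + 228a^2 + 126a + 31)

Only n ≡ 3 (mod 4) is unaccounted for. Put n = 4a+3:
(4a+3)^4 + 3(4a+3)^2 + 16 expands to 256a^4 + 768a^3 + 912a^2 + 504a + 124,
and factoring out 4 leaves 4(64a^4 + 192a^3 + 228a^2 + 126a + 31).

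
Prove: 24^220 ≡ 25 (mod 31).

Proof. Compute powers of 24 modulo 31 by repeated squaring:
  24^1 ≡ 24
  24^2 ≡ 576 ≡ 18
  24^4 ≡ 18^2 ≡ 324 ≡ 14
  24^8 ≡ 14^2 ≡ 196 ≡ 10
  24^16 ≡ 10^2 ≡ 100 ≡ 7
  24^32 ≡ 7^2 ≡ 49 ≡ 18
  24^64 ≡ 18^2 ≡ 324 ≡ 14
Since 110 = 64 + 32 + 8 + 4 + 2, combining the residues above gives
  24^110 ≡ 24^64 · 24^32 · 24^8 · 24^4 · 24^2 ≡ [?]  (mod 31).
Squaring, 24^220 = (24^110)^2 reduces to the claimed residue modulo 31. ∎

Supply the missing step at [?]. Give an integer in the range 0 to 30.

Multiply the listed residues: 14 · 18 · 10 · 14 · 18 = 252 → 2520 → 35280 → 635040.
Reducing modulo 31: 635040 = 20485·31 + 5, so 24^110 ≡ 5.

5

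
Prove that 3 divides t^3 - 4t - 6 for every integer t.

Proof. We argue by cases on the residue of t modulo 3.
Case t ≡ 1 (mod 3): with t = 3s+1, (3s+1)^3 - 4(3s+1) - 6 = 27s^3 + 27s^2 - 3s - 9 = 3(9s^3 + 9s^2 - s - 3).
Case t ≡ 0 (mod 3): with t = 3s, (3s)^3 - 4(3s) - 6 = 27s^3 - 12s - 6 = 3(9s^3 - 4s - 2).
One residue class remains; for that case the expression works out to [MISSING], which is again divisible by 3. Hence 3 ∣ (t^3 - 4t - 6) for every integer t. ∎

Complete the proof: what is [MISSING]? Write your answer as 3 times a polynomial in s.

Only t ≡ 2 (mod 3) is unaccounted for. Put t = 3s+2:
(3s+2)^3 - 4(3s+2) - 6 expands to 27s^3 + 54s^2 + 24s - 6,
and factoring out 3 leaves 3(9s^3 + 18s^2 + 8s - 2).

3(9s^3 + 18s^2 + 8s - 2)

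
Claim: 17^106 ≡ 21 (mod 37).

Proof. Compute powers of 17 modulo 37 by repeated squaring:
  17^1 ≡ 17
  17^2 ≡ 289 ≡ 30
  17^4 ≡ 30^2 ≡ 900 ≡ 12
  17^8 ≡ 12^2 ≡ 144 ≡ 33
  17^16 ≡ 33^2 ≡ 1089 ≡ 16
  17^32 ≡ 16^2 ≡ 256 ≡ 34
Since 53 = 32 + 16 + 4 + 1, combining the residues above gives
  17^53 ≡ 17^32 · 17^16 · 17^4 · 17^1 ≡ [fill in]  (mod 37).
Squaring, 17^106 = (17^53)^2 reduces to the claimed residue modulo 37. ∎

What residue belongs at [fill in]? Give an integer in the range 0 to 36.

13

17^32 · 17^16 · 17^4 · 17^1 ≡ 34 · 16 · 12 · 17 = 110976.
110976 mod 37 = 13, so 17^53 ≡ 13 (mod 37).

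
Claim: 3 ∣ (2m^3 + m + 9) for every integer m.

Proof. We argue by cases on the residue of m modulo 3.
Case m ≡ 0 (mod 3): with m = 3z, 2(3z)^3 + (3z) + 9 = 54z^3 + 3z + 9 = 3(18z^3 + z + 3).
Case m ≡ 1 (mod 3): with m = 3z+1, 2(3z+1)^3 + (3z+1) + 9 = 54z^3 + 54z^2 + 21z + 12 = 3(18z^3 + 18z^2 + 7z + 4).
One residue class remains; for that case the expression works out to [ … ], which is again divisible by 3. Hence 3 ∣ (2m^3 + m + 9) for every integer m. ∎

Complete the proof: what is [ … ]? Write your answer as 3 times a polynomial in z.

3(18z^3 + 36z^2 + 25z + 9)

Only m ≡ 2 (mod 3) is unaccounted for. Put m = 3z+2:
2(3z+2)^3 + (3z+2) + 9 expands to 54z^3 + 108z^2 + 75z + 27,
and factoring out 3 leaves 3(18z^3 + 36z^2 + 25z + 9).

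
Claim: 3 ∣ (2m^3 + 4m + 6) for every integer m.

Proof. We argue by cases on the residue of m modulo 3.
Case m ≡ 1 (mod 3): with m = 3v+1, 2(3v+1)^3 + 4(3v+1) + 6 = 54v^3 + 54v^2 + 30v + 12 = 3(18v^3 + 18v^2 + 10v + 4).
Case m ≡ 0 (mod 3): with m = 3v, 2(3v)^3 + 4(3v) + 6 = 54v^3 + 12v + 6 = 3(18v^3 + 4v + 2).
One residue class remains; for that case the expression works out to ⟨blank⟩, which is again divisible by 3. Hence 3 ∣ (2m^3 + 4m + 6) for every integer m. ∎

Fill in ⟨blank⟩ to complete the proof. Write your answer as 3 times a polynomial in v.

The residues treated are {1, 0}, so the missing case is m ≡ 2 (mod 3); write m = 3v+2.
Then 2(3v+2)^3 + 4(3v+2) + 6 = 54v^3 + 108v^2 + 84v + 30 = 3(18v^3 + 36v^2 + 28v + 10).

3(18v^3 + 36v^2 + 28v + 10)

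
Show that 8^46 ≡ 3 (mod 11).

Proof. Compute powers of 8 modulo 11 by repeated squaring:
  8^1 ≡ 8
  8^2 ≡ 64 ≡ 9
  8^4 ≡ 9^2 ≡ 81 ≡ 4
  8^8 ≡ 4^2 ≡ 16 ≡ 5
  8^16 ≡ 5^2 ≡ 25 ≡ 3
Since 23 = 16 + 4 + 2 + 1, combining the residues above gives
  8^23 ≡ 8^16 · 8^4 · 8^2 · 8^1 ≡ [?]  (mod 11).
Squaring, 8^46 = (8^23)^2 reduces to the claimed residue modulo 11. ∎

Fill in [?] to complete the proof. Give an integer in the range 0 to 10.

Multiply the listed residues: 3 · 4 · 9 · 8 = 12 → 108 → 864.
Reducing modulo 11: 864 = 78·11 + 6, so 8^23 ≡ 6.

6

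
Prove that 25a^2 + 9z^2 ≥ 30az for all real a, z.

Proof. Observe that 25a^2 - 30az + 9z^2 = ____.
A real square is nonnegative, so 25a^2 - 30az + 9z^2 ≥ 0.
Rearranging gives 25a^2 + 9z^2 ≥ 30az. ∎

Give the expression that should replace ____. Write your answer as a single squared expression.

The leading and trailing coefficients are 5^2 and 3^2, and 30 = 2·5·3, so the trinomial is (5a - 3z)^2.
Hence 25a^2 - 30az + 9z^2 ≥ 0.

(5a - 3z)^2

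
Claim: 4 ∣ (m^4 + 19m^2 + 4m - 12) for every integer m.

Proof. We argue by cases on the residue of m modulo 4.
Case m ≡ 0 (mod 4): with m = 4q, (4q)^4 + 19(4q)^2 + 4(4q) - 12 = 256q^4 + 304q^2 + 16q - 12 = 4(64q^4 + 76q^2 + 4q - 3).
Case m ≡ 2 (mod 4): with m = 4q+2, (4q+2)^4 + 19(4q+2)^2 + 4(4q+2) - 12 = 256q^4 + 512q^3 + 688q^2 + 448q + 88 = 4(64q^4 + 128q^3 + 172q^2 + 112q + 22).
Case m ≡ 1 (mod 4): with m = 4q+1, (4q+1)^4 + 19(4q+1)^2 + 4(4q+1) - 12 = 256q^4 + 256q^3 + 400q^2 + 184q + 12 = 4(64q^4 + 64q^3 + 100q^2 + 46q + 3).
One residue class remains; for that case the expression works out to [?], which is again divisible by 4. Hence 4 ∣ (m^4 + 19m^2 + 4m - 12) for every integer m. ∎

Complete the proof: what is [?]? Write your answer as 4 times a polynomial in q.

The residues treated are {0, 2, 1}, so the missing case is m ≡ 3 (mod 4); write m = 4q+3.
Then (4q+3)^4 + 19(4q+3)^2 + 4(4q+3) - 12 = 256q^4 + 768q^3 + 1168q^2 + 904q + 252 = 4(64q^4 + 192q^3 + 292q^2 + 226q + 63).

4(64q^4 + 192q^3 + 292q^2 + 226q + 63)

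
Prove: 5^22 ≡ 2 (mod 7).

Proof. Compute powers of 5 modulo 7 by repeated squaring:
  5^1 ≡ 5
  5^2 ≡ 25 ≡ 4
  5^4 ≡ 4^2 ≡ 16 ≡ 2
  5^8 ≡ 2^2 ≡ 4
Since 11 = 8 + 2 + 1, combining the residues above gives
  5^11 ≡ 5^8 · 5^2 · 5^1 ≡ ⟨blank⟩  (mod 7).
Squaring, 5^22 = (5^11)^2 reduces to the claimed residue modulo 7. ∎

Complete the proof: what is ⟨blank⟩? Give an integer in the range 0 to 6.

3

Multiply the listed residues: 4 · 4 · 5 = 16 → 80.
Reducing modulo 7: 80 = 11·7 + 3, so 5^11 ≡ 3.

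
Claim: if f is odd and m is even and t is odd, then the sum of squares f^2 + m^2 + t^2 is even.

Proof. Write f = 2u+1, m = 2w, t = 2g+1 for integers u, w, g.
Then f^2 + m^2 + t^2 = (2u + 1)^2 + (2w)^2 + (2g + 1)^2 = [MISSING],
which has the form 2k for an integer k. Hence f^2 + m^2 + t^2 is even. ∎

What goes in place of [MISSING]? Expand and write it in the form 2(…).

2(2g^2 + 2g + 2u^2 + 2u + 2w^2 + 1)

(2u + 1)^2 + (2w)^2 + (2g + 1)^2 = 4g^2 + 4g + 4u^2 + 4u + 4w^2 + 2
= 2(2g^2 + 2g + 2u^2 + 2u + 2w^2 + 1).
Since 2g^2 + 2g + 2u^2 + 2u + 2w^2 + 1 is an integer, the sum of squares is of the form 2k for an integer k.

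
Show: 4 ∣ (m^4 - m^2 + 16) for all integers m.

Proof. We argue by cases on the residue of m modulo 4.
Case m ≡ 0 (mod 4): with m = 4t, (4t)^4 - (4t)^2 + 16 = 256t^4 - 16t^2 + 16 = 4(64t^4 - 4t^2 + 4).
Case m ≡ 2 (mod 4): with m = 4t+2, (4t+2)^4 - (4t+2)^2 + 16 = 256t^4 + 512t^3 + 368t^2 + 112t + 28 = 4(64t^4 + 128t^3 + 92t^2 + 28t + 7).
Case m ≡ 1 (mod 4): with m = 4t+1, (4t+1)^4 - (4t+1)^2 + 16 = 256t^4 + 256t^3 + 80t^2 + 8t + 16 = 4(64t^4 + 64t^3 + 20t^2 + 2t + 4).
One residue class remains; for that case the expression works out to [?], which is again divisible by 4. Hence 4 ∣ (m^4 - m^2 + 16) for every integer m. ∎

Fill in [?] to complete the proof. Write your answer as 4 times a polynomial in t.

4(64t^4 + 192t^3 + 212t^2 + 102t + 22)

The residues treated are {0, 2, 1}, so the missing case is m ≡ 3 (mod 4); write m = 4t+3.
Then (4t+3)^4 - (4t+3)^2 + 16 = 256t^4 + 768t^3 + 848t^2 + 408t + 88 = 4(64t^4 + 192t^3 + 212t^2 + 102t + 22).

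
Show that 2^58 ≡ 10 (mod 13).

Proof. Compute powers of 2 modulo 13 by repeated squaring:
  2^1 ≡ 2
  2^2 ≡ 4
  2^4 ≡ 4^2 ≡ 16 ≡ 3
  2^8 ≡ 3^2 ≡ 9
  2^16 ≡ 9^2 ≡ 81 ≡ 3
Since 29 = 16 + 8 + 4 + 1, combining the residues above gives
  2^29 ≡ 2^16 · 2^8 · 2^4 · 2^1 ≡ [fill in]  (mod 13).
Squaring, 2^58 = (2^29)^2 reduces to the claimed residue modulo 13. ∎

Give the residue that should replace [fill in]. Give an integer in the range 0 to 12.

6

2^16 · 2^8 · 2^4 · 2^1 ≡ 3 · 9 · 3 · 2 = 162.
162 mod 13 = 6, so 2^29 ≡ 6 (mod 13).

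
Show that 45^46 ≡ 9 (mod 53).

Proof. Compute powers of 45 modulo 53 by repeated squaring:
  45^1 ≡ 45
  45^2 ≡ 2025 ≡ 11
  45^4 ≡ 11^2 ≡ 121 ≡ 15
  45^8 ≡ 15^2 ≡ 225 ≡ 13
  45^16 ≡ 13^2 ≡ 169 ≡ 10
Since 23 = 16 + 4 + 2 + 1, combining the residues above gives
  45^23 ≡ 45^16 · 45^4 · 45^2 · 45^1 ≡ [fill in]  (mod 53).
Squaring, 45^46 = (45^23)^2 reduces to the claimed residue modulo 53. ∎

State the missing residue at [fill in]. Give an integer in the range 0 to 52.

50

Multiply the listed residues: 10 · 15 · 11 · 45 = 150 → 1650 → 74250.
Reducing modulo 53: 74250 = 1400·53 + 50, so 45^23 ≡ 50.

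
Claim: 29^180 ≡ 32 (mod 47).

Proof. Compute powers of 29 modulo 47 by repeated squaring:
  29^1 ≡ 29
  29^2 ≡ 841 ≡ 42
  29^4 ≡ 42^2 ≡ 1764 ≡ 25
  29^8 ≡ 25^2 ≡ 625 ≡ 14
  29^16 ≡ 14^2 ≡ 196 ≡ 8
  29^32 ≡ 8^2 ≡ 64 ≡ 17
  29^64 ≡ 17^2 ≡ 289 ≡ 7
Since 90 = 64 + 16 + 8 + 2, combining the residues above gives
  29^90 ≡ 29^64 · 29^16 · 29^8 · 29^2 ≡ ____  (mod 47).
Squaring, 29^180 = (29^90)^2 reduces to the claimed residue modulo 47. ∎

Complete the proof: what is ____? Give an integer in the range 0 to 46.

28

Multiply the listed residues: 7 · 8 · 14 · 42 = 56 → 784 → 32928.
Reducing modulo 47: 32928 = 700·47 + 28, so 29^90 ≡ 28.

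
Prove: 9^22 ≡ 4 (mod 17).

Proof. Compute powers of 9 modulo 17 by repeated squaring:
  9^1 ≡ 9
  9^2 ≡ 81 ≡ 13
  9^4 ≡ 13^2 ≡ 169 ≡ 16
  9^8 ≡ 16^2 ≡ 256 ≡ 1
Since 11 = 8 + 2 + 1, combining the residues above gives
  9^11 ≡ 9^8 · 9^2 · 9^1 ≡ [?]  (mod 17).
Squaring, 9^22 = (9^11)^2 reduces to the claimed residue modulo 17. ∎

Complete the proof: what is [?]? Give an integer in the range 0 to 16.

9^8 · 9^2 · 9^1 ≡ 1 · 13 · 9 = 117.
117 mod 17 = 15, so 9^11 ≡ 15 (mod 17).

15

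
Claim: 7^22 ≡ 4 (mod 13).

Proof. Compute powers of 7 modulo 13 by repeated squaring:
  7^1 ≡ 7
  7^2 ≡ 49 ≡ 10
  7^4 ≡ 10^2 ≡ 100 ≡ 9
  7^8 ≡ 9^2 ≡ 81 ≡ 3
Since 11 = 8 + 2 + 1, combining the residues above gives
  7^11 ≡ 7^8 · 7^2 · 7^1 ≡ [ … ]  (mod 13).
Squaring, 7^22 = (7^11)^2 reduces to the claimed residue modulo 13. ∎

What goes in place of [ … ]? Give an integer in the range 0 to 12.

2

7^8 · 7^2 · 7^1 ≡ 3 · 10 · 7 = 210.
210 mod 13 = 2, so 7^11 ≡ 2 (mod 13).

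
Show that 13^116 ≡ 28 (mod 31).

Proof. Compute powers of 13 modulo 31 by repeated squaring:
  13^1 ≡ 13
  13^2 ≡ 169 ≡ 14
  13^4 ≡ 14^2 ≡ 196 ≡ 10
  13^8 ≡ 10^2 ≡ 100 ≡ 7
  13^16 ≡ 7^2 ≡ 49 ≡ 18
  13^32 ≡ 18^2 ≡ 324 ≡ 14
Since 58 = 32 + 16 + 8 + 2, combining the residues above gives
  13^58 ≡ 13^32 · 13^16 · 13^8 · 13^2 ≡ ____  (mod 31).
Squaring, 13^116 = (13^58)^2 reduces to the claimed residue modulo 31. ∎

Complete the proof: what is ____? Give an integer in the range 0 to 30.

13^32 · 13^16 · 13^8 · 13^2 ≡ 14 · 18 · 7 · 14 = 24696.
24696 mod 31 = 20, so 13^58 ≡ 20 (mod 31).

20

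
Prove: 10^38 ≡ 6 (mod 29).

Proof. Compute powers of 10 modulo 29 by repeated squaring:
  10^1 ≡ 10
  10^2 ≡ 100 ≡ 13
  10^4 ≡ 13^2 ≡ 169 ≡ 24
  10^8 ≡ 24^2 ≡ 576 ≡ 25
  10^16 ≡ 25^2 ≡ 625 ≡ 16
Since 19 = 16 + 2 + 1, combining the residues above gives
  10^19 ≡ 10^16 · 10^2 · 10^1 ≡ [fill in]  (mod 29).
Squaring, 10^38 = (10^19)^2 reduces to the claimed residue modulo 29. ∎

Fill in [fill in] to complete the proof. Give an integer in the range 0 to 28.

10^16 · 10^2 · 10^1 ≡ 16 · 13 · 10 = 2080.
2080 mod 29 = 21, so 10^19 ≡ 21 (mod 29).

21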